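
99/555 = 33/185 =0.18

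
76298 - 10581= 65717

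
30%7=2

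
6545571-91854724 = -85309153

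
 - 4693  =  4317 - 9010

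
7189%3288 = 613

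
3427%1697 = 33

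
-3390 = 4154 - 7544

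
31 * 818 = 25358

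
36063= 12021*3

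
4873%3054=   1819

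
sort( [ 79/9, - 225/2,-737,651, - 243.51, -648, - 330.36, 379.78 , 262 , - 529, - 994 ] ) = [ - 994, - 737, - 648, - 529 , - 330.36,  -  243.51 ,-225/2,79/9, 262, 379.78,651 ] 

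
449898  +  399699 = 849597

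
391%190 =11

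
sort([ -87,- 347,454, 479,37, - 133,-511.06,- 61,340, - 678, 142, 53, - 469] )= [ - 678 , - 511.06, - 469, - 347, - 133, - 87, - 61,37,53,142, 340,454, 479]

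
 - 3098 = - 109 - 2989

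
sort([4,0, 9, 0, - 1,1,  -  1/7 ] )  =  [ - 1, - 1/7 , 0,0,1,4, 9 ] 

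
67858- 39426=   28432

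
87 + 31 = 118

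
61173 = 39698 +21475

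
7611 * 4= 30444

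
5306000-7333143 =- 2027143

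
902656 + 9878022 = 10780678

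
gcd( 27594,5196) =6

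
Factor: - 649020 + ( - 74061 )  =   - 3^1*241027^1 = -723081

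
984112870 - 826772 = 983286098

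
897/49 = 18+15/49 = 18.31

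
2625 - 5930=-3305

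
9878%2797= 1487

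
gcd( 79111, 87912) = 1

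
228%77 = 74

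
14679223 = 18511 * 793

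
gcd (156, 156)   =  156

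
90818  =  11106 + 79712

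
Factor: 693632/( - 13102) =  - 346816/6551 = - 2^6 *5419^1*6551^( - 1)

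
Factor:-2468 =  - 2^2 *617^1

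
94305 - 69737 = 24568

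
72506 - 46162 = 26344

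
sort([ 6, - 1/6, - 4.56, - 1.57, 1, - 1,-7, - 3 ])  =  [ - 7,  -  4.56, - 3, - 1.57, - 1, - 1/6,1,6]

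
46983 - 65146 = - 18163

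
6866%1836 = 1358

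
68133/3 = 22711 = 22711.00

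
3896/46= 84 + 16/23 = 84.70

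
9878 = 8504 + 1374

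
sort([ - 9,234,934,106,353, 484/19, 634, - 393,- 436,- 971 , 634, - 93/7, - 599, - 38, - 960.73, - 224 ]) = [ - 971, - 960.73, - 599, - 436, - 393, - 224 , - 38,-93/7, - 9, 484/19,106,234, 353,634 , 634,934]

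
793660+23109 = 816769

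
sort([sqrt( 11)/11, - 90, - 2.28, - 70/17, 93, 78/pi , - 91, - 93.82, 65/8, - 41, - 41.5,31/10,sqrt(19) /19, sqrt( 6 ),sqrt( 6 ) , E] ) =[ - 93.82,-91 , - 90, - 41.5, - 41,-70/17,  -  2.28 , sqrt(19) /19, sqrt( 11 )/11,  sqrt(6 ),  sqrt( 6 ),E , 31/10,65/8,78/pi,93 ] 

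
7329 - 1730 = 5599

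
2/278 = 1/139=0.01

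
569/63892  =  569/63892 = 0.01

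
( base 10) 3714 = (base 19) a59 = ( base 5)104324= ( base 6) 25110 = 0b111010000010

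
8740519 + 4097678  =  12838197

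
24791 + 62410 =87201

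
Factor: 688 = 2^4*43^1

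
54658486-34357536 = 20300950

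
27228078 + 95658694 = 122886772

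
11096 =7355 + 3741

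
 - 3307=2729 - 6036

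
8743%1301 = 937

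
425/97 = 425/97 = 4.38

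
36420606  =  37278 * 977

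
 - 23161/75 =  - 309 + 14/75=- 308.81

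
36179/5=7235 + 4/5 = 7235.80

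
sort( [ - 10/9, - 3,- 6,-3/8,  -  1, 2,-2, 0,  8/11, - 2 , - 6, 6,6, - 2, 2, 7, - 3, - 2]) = [-6,  -  6, - 3, -3, - 2, - 2, - 2,- 2, - 10/9, - 1,-3/8, 0,  8/11,2,  2,6 , 6,7 ] 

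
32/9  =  3  +  5/9 = 3.56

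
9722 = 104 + 9618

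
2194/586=1097/293 = 3.74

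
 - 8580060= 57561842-66141902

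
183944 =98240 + 85704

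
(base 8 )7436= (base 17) D6B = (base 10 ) 3870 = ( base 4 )330132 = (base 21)8g6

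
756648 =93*8136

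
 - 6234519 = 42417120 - 48651639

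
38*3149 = 119662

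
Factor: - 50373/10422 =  - 2^(-1 ) * 3^( - 1 )*29^1= -29/6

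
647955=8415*77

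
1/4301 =1/4301 = 0.00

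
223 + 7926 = 8149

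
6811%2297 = 2217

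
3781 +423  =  4204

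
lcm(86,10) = 430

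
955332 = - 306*( - 3122)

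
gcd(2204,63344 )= 4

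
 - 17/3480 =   -  17/3480 = - 0.00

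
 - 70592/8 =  - 8824 = -  8824.00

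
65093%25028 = 15037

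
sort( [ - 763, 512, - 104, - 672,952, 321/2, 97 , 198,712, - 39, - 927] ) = [ - 927,-763,  -  672, - 104 , - 39, 97, 321/2, 198, 512, 712, 952 ] 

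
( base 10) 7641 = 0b1110111011001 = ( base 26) b7n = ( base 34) 6kp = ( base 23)EA5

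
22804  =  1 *22804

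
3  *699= 2097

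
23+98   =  121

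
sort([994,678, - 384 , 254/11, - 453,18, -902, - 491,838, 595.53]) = [- 902, - 491, - 453, - 384, 18,254/11, 595.53,678,838, 994]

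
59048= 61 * 968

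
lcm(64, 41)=2624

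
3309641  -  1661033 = 1648608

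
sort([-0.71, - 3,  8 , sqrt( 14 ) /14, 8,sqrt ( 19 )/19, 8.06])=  [ - 3, - 0.71, sqrt( 19) /19,sqrt( 14 )/14 , 8 , 8 , 8.06 ]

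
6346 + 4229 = 10575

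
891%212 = 43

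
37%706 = 37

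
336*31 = 10416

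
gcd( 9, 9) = 9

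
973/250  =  3+223/250 = 3.89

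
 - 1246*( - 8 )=9968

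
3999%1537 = 925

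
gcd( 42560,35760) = 80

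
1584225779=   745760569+838465210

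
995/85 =11+12/17 = 11.71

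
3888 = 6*648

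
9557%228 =209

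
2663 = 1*2663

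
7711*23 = 177353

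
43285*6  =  259710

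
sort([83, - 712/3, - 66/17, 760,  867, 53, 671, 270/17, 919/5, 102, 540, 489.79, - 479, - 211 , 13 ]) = [ - 479, - 712/3  , - 211,-66/17, 13, 270/17, 53, 83, 102, 919/5, 489.79, 540, 671,760,867]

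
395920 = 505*784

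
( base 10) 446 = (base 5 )3241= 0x1BE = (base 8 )676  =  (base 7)1205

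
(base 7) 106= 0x37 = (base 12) 47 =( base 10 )55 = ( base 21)2D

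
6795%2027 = 714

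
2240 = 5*448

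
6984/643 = 6984/643 = 10.86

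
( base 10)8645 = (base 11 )654A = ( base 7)34130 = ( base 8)20705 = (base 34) 7G9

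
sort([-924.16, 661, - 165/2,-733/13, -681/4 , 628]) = [-924.16,  -  681/4, - 165/2, - 733/13, 628, 661]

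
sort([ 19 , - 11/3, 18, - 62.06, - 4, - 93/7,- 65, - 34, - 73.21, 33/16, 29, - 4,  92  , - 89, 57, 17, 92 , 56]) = [ - 89, - 73.21 , - 65,-62.06,  -  34, - 93/7, - 4, - 4,-11/3, 33/16, 17,  18, 19,29, 56, 57, 92, 92 ] 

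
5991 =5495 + 496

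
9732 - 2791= 6941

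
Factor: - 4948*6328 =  - 2^5*7^1*113^1*1237^1=- 31310944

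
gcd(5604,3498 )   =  6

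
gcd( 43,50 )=1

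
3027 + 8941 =11968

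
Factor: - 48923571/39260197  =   - 3^1*167^(-1 )*197^1 * 82781^1*235091^( - 1) 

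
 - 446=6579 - 7025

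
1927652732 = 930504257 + 997148475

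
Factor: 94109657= 94109657^1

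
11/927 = 11/927  =  0.01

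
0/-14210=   0/1  =  - 0.00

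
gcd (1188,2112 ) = 132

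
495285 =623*795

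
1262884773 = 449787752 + 813097021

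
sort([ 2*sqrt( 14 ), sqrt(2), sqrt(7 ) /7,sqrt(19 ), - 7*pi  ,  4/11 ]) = [-7*pi, 4/11, sqrt( 7 )/7, sqrt ( 2 ),sqrt(19 ), 2*sqrt(14) ]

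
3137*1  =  3137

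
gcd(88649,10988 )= 1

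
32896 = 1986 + 30910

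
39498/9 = 4388 + 2/3 = 4388.67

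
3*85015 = 255045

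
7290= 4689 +2601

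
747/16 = 747/16 = 46.69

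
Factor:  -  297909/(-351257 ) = 3^2*79^1*419^1*351257^( - 1 ) 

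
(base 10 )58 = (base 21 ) 2G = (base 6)134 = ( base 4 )322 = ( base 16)3a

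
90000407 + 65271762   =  155272169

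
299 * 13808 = 4128592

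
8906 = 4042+4864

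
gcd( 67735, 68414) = 1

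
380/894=190/447 = 0.43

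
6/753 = 2/251 = 0.01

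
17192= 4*4298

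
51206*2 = 102412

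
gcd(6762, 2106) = 6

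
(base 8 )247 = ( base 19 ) 8F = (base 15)B2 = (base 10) 167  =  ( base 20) 87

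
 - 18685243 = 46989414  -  65674657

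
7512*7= 52584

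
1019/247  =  1019/247 = 4.13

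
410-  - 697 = 1107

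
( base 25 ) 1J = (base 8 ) 54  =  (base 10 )44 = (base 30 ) 1e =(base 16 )2C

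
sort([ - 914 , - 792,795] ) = [ - 914, - 792,795 ]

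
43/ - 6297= - 1 + 6254/6297 = - 0.01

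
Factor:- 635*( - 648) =411480 =2^3 * 3^4*5^1*127^1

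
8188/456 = 17 + 109/114 =17.96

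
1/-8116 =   -  1+8115/8116 = - 0.00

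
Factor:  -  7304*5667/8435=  - 2^3 * 3^1*5^( - 1) *7^( - 1) * 11^1*83^1*241^(-1) * 1889^1 = - 41391768/8435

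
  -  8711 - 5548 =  - 14259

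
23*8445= 194235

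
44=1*44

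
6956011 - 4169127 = 2786884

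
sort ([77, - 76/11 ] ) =[ - 76/11,77 ] 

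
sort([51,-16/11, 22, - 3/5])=[ - 16/11, - 3/5, 22 , 51]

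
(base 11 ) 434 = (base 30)HB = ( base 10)521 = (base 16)209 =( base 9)638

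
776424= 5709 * 136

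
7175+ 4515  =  11690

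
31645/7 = 4520 + 5/7 = 4520.71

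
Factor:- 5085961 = - 223^1* 22807^1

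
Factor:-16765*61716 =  - 1034668740=- 2^2 * 3^1*5^1*7^1*37^1*139^1*479^1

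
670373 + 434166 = 1104539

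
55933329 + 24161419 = 80094748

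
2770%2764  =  6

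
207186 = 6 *34531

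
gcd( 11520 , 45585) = 45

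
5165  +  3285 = 8450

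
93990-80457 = 13533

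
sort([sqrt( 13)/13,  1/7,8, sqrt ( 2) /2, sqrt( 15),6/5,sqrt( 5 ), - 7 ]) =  [ - 7, 1/7, sqrt(13 )/13 , sqrt ( 2 )/2, 6/5, sqrt( 5),sqrt( 15 ), 8]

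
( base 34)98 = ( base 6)1242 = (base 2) 100111010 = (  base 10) 314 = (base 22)E6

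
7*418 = 2926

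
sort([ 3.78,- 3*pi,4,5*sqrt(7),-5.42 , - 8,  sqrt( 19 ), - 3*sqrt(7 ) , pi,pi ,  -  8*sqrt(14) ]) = [ -8 *sqrt( 14), - 3*pi, - 8,-3* sqrt ( 7), - 5.42,pi , pi, 3.78  ,  4,sqrt(19), 5 * sqrt(7 )] 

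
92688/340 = 272+52/85 = 272.61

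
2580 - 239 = 2341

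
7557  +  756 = 8313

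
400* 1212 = 484800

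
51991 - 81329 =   -  29338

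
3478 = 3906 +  - 428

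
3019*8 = 24152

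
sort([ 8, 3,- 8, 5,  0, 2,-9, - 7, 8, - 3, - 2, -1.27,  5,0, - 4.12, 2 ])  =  [- 9, - 8, -7,  -  4.12,  -  3,- 2, - 1.27,  0, 0, 2,  2,  3, 5, 5,8,  8 ] 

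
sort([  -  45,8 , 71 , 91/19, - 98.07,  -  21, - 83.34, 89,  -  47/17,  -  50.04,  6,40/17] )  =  [ - 98.07,-83.34,-50.04,  -  45, - 21,-47/17,  40/17, 91/19,6,8, 71 , 89]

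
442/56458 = 221/28229 = 0.01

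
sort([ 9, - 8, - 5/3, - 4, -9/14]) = [ - 8,-4 , -5/3, - 9/14,9] 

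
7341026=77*95338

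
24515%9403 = 5709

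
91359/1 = 91359 = 91359.00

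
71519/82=872 + 15/82 = 872.18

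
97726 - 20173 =77553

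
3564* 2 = 7128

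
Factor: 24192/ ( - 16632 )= - 16/11 =- 2^4 * 11^ ( - 1)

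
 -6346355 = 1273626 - 7619981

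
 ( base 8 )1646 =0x3a6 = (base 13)56B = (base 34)RG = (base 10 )934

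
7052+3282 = 10334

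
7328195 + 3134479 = 10462674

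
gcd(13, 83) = 1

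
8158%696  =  502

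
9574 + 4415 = 13989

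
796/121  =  796/121 = 6.58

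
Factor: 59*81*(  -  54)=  - 258066= - 2^1*3^7 * 59^1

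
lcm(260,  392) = 25480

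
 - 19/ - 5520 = 19/5520 = 0.00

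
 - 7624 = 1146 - 8770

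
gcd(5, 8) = 1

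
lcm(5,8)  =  40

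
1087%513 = 61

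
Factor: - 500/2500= -1/5= - 5^( -1)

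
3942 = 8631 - 4689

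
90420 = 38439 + 51981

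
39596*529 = 20946284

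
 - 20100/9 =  - 2234 + 2/3 = -  2233.33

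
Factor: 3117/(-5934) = -1039/1978= - 2^(-1 )*23^(-1 )*43^( - 1)*1039^1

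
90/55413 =10/6157 = 0.00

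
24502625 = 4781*5125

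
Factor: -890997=-3^1* 23^1*37^1*349^1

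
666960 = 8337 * 80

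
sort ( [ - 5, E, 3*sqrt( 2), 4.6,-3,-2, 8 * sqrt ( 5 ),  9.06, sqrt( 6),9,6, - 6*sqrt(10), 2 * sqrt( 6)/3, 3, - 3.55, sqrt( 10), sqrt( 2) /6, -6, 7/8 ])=[ - 6*sqrt (10 ), - 6, - 5 , - 3.55, -3, - 2, sqrt( 2 ) /6, 7/8, 2*sqrt( 6)/3, sqrt( 6) , E, 3, sqrt( 10),3*sqrt( 2), 4.6, 6, 9,9.06, 8*sqrt( 5) ]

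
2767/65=2767/65 = 42.57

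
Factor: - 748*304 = - 227392= -2^6*11^1*17^1  *19^1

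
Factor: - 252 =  - 2^2*3^2*7^1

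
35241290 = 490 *71921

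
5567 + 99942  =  105509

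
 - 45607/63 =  - 45607/63= - 723.92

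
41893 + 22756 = 64649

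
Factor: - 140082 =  - 2^1* 3^1*37^1*631^1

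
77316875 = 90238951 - 12922076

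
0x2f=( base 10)47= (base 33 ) 1E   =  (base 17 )2D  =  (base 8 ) 57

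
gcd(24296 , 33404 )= 4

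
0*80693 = 0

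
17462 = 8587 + 8875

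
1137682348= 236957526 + 900724822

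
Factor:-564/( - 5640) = 1/10= 2^( - 1)*5^(- 1)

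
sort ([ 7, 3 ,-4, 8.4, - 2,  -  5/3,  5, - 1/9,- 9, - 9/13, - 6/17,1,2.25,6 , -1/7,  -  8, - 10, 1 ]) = [ - 10,-9,  -  8,-4,- 2,-5/3,-9/13, - 6/17,-1/7, - 1/9,1,1 , 2.25,3,5,6,7,8.4] 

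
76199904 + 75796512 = 151996416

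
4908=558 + 4350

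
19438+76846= 96284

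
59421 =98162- 38741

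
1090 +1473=2563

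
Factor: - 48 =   -  2^4*3^1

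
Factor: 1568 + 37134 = 2^1 * 37^1*523^1 = 38702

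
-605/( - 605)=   1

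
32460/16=2028 + 3/4 = 2028.75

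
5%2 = 1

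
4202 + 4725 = 8927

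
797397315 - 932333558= - 134936243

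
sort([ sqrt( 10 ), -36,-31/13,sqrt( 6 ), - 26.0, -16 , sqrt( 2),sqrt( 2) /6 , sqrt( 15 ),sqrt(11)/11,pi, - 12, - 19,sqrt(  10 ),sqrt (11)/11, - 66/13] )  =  [ - 36,  -  26.0, - 19, - 16, - 12, - 66/13,- 31/13, sqrt(2 ) /6, sqrt (11 )/11, sqrt( 11) /11, sqrt(2 ), sqrt(6 ), pi, sqrt( 10),sqrt (10 ), sqrt( 15 ) ]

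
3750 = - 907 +4657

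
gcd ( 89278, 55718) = 2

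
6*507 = 3042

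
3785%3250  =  535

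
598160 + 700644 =1298804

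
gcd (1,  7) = 1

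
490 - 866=-376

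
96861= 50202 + 46659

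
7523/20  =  7523/20 = 376.15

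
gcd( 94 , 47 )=47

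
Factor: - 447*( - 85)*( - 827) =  - 3^1*5^1*17^1*149^1 *827^1  =  - 31421865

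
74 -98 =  - 24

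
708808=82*8644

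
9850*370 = 3644500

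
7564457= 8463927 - 899470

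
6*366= 2196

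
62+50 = 112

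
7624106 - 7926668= - 302562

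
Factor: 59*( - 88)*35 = - 181720  =  - 2^3*5^1*7^1 * 11^1*59^1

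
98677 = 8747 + 89930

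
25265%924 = 317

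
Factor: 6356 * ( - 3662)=-2^3*7^1*227^1*1831^1 = -23275672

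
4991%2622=2369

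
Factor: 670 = 2^1*5^1*67^1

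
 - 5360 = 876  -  6236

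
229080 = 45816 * 5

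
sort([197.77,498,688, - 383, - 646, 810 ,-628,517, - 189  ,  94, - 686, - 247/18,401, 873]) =[ -686, - 646,-628 ,-383,-189, - 247/18,94,197.77,401 , 498,517,688,810,873 ] 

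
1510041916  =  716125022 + 793916894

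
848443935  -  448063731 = 400380204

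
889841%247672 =146825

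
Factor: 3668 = 2^2*7^1*131^1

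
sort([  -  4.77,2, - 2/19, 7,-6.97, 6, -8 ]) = [ - 8, -6.97, - 4.77,-2/19, 2,  6, 7]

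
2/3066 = 1/1533= 0.00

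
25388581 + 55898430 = 81287011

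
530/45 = 106/9 = 11.78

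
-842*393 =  - 330906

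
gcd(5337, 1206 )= 9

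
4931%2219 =493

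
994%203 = 182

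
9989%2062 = 1741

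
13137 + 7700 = 20837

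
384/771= 128/257= 0.50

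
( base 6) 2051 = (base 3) 122011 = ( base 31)ET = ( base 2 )111001111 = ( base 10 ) 463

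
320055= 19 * 16845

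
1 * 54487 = 54487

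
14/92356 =7/46178 = 0.00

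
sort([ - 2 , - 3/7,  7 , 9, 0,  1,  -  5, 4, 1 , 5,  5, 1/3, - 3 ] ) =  [ - 5, - 3,- 2, - 3/7, 0 , 1/3,  1 , 1 , 4, 5 , 5, 7,9]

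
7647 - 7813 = -166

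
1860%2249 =1860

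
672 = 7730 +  -7058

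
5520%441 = 228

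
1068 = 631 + 437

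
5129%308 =201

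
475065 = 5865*81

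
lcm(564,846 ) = 1692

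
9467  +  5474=14941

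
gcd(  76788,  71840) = 4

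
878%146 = 2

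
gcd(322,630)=14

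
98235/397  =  98235/397 = 247.44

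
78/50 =39/25= 1.56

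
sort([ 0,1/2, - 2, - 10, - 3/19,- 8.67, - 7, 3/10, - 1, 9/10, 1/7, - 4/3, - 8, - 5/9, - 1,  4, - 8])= [ - 10, - 8.67, - 8, - 8, - 7, - 2, - 4/3,  -  1, - 1, - 5/9, - 3/19, 0, 1/7,3/10, 1/2,9/10,4] 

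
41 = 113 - 72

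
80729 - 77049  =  3680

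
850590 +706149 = 1556739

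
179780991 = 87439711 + 92341280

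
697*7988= 5567636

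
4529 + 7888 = 12417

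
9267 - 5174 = 4093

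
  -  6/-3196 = 3/1598= 0.00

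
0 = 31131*0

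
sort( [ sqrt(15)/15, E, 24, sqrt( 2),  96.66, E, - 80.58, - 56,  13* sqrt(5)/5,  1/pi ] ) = [ - 80.58, - 56, sqrt ( 15)/15 , 1/pi,sqrt( 2),E, E, 13 *sqrt(  5) /5, 24,  96.66 ] 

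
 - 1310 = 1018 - 2328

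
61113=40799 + 20314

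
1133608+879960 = 2013568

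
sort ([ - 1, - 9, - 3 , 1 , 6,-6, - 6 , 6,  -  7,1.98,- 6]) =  [ - 9 , - 7, - 6 ,-6,-6, -3 ,-1,  1,1.98, 6,  6]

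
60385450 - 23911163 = 36474287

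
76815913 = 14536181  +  62279732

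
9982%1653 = 64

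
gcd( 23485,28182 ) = 4697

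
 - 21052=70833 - 91885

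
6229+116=6345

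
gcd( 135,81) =27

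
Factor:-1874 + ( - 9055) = -3^1*3643^1 = - 10929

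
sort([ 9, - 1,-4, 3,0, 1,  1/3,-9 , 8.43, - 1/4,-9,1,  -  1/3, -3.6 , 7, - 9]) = [ - 9,  -  9,-9, - 4, -3.6, -1,  -  1/3, - 1/4,0, 1/3, 1, 1, 3,7,8.43,9 ]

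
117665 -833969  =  -716304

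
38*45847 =1742186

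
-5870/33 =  - 178 + 4/33 = - 177.88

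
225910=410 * 551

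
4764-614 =4150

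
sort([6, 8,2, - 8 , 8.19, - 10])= [ - 10, - 8,2,6, 8,8.19]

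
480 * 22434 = 10768320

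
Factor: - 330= - 2^1*3^1 * 5^1*11^1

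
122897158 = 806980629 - 684083471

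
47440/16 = 2965 = 2965.00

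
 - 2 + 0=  - 2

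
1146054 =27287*42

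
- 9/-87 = 3/29 = 0.10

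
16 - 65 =- 49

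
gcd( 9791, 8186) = 1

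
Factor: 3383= 17^1 * 199^1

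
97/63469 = 97/63469 = 0.00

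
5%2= 1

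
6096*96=585216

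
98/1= 98 =98.00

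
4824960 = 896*5385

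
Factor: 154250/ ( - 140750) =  -563^( - 1)*617^1 = - 617/563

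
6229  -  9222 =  - 2993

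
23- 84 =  -61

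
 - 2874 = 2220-5094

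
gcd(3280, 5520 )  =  80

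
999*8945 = 8936055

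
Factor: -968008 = -2^3*121001^1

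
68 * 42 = 2856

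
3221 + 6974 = 10195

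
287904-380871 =  -  92967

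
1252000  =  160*7825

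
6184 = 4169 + 2015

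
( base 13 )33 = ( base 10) 42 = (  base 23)1J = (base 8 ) 52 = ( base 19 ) 24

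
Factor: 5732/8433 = 2^2*3^( - 2)*937^( - 1) *1433^1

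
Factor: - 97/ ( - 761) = 97^1*761^( - 1)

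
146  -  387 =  - 241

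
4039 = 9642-5603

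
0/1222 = 0  =  0.00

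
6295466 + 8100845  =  14396311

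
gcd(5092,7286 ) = 2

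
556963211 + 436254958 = 993218169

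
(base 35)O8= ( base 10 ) 848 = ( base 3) 1011102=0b1101010000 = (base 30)s8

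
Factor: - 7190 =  - 2^1 * 5^1*719^1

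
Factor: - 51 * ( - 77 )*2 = 2^1*3^1*7^1 * 11^1*17^1 = 7854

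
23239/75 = 309 + 64/75 =309.85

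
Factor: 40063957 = 223^1 * 179659^1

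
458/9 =458/9 =50.89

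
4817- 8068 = -3251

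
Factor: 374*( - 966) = -2^2*3^1*7^1*11^1*17^1*23^1 = - 361284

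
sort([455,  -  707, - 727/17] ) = [ - 707,  -  727/17, 455] 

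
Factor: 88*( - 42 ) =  - 2^4*3^1*7^1*11^1 = - 3696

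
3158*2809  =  8870822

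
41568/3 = 13856 = 13856.00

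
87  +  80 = 167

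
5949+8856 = 14805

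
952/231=4+4/33= 4.12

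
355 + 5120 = 5475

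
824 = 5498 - 4674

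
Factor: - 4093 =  - 4093^1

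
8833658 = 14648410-5814752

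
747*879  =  656613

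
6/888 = 1/148 = 0.01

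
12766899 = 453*28183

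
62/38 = 1 + 12/19   =  1.63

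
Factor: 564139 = 37^1*79^1*193^1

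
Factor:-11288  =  -2^3*17^1*83^1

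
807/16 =50  +  7/16 = 50.44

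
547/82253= 547/82253  =  0.01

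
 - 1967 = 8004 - 9971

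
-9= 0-9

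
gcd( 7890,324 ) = 6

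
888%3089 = 888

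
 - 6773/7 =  - 6773/7=- 967.57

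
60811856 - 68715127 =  - 7903271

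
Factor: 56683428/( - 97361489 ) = - 2^2*3^1*1013^1*4663^1 * 97361489^( - 1 )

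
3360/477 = 7  +  7/159 = 7.04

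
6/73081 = 6/73081 = 0.00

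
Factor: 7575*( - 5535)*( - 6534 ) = 2^1 * 3^7*5^3*11^2*41^1*101^1 =273955101750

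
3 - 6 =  - 3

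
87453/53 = 87453/53 = 1650.06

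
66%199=66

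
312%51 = 6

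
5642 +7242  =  12884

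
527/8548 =527/8548 = 0.06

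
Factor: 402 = 2^1*3^1*67^1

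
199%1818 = 199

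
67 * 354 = 23718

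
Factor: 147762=2^1*3^2*8209^1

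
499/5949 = 499/5949 = 0.08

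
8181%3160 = 1861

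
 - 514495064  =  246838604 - 761333668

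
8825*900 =7942500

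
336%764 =336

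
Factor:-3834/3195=- 6/5= -2^1*3^1*5^( - 1) 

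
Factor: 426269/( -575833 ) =  -  19^(- 1)*439^1*971^1*30307^( - 1 )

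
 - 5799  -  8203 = - 14002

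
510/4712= 255/2356  =  0.11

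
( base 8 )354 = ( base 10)236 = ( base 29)84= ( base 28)8c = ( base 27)8K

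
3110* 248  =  771280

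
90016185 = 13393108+76623077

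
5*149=745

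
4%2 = 0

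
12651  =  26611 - 13960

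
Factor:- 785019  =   - 3^1 * 261673^1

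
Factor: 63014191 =53^1*1188947^1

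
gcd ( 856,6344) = 8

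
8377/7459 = 1 + 918/7459 = 1.12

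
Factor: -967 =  - 967^1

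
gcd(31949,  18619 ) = 43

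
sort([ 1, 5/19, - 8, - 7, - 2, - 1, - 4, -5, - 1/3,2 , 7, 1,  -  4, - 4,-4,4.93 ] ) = [ - 8,-7,-5, - 4, - 4,  -  4, - 4, - 2, - 1,-1/3,5/19,  1,1,2, 4.93, 7] 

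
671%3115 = 671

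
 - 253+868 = 615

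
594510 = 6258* 95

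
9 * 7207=64863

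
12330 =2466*5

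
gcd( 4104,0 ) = 4104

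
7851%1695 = 1071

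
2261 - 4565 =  - 2304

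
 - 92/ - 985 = 92/985 = 0.09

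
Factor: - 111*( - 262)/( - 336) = - 2^( - 3)*7^( - 1) * 37^1*131^1 =- 4847/56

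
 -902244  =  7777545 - 8679789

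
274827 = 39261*7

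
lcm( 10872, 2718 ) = 10872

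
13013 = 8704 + 4309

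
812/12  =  67 + 2/3  =  67.67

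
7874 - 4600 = 3274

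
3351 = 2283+1068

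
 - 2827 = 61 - 2888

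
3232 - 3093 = 139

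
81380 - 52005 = 29375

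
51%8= 3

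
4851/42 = 115 + 1/2 = 115.50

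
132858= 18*7381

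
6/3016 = 3/1508 = 0.00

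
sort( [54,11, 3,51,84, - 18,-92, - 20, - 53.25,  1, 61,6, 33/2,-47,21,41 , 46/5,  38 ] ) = [-92, - 53.25, - 47, - 20 , - 18,1, 3,  6,46/5,11, 33/2,21, 38,41,51,54, 61,84 ]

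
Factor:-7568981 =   -  7^3* 22067^1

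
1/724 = 1/724  =  0.00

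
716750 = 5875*122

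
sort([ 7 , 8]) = [7, 8 ]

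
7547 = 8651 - 1104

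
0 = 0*880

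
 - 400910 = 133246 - 534156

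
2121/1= 2121 = 2121.00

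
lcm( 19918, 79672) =79672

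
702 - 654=48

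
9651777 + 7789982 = 17441759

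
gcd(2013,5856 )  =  183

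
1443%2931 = 1443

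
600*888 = 532800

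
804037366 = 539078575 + 264958791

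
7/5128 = 7/5128 =0.00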